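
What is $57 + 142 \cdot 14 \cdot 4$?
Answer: $8009$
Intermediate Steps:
$57 + 142 \cdot 14 \cdot 4 = 57 + 142 \cdot 56 = 57 + 7952 = 8009$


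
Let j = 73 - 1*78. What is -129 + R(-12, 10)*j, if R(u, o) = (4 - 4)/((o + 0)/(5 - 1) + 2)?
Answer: -129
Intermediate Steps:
j = -5 (j = 73 - 78 = -5)
R(u, o) = 0 (R(u, o) = 0/(o/4 + 2) = 0/(2 + o/4) = 0)
-129 + R(-12, 10)*j = -129 + 0*(-5) = -129 + 0 = -129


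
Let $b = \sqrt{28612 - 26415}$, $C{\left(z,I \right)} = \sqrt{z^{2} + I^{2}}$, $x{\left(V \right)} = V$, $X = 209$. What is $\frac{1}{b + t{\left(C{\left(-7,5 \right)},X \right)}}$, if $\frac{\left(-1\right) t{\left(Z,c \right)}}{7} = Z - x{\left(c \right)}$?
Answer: $\frac{1}{1463 - 7 \sqrt{74} + 13 \sqrt{13}} \approx 0.00068982$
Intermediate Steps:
$C{\left(z,I \right)} = \sqrt{I^{2} + z^{2}}$
$t{\left(Z,c \right)} = - 7 Z + 7 c$ ($t{\left(Z,c \right)} = - 7 \left(Z - c\right) = - 7 Z + 7 c$)
$b = 13 \sqrt{13}$ ($b = \sqrt{2197} = 13 \sqrt{13} \approx 46.872$)
$\frac{1}{b + t{\left(C{\left(-7,5 \right)},X \right)}} = \frac{1}{13 \sqrt{13} + \left(- 7 \sqrt{5^{2} + \left(-7\right)^{2}} + 7 \cdot 209\right)} = \frac{1}{13 \sqrt{13} + \left(- 7 \sqrt{25 + 49} + 1463\right)} = \frac{1}{13 \sqrt{13} + \left(- 7 \sqrt{74} + 1463\right)} = \frac{1}{13 \sqrt{13} + \left(1463 - 7 \sqrt{74}\right)} = \frac{1}{1463 - 7 \sqrt{74} + 13 \sqrt{13}}$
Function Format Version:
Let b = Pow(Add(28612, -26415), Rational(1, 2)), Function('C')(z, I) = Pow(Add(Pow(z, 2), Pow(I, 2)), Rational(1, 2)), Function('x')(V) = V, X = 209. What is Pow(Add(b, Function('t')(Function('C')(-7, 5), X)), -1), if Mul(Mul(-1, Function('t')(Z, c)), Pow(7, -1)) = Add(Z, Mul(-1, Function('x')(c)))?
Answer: Pow(Add(1463, Mul(-7, Pow(74, Rational(1, 2))), Mul(13, Pow(13, Rational(1, 2)))), -1) ≈ 0.00068982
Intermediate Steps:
Function('C')(z, I) = Pow(Add(Pow(I, 2), Pow(z, 2)), Rational(1, 2))
Function('t')(Z, c) = Add(Mul(-7, Z), Mul(7, c)) (Function('t')(Z, c) = Mul(-7, Add(Z, Mul(-1, c))) = Add(Mul(-7, Z), Mul(7, c)))
b = Mul(13, Pow(13, Rational(1, 2))) (b = Pow(2197, Rational(1, 2)) = Mul(13, Pow(13, Rational(1, 2))) ≈ 46.872)
Pow(Add(b, Function('t')(Function('C')(-7, 5), X)), -1) = Pow(Add(Mul(13, Pow(13, Rational(1, 2))), Add(Mul(-7, Pow(Add(Pow(5, 2), Pow(-7, 2)), Rational(1, 2))), Mul(7, 209))), -1) = Pow(Add(Mul(13, Pow(13, Rational(1, 2))), Add(Mul(-7, Pow(Add(25, 49), Rational(1, 2))), 1463)), -1) = Pow(Add(Mul(13, Pow(13, Rational(1, 2))), Add(Mul(-7, Pow(74, Rational(1, 2))), 1463)), -1) = Pow(Add(Mul(13, Pow(13, Rational(1, 2))), Add(1463, Mul(-7, Pow(74, Rational(1, 2))))), -1) = Pow(Add(1463, Mul(-7, Pow(74, Rational(1, 2))), Mul(13, Pow(13, Rational(1, 2)))), -1)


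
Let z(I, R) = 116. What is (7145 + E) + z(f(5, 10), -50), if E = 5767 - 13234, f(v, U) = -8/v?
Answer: -206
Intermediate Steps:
E = -7467
(7145 + E) + z(f(5, 10), -50) = (7145 - 7467) + 116 = -322 + 116 = -206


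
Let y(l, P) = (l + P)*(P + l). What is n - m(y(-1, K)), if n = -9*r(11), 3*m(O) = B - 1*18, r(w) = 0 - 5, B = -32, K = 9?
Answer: 185/3 ≈ 61.667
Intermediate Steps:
y(l, P) = (P + l)**2 (y(l, P) = (P + l)*(P + l) = (P + l)**2)
r(w) = -5
m(O) = -50/3 (m(O) = (-32 - 1*18)/3 = (-32 - 18)/3 = (1/3)*(-50) = -50/3)
n = 45 (n = -9*(-5) = 45)
n - m(y(-1, K)) = 45 - 1*(-50/3) = 45 + 50/3 = 185/3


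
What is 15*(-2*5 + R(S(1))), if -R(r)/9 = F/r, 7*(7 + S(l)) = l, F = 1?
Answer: -2085/16 ≈ -130.31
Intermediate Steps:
S(l) = -7 + l/7
R(r) = -9/r
15*(-2*5 + R(S(1))) = 15*(-2*5 - 9/(-7 + (1/7)*1)) = 15*(-10 - 9/(-7 + 1/7)) = 15*(-10 - 9/(-48/7)) = 15*(-10 - 9*(-7/48)) = 15*(-10 + 21/16) = 15*(-139/16) = -2085/16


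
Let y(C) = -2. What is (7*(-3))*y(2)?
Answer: 42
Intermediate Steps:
(7*(-3))*y(2) = (7*(-3))*(-2) = -21*(-2) = 42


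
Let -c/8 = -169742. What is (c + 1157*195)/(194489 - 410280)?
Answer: -1583551/215791 ≈ -7.3384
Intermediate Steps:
c = 1357936 (c = -8*(-169742) = 1357936)
(c + 1157*195)/(194489 - 410280) = (1357936 + 1157*195)/(194489 - 410280) = (1357936 + 225615)/(-215791) = 1583551*(-1/215791) = -1583551/215791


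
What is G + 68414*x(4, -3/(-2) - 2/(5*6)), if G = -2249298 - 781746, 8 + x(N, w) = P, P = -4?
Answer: -3852012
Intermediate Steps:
x(N, w) = -12 (x(N, w) = -8 - 4 = -12)
G = -3031044
G + 68414*x(4, -3/(-2) - 2/(5*6)) = -3031044 + 68414*(-12) = -3031044 - 820968 = -3852012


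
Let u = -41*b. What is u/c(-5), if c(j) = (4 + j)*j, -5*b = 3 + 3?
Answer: 246/25 ≈ 9.8400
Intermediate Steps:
b = -6/5 (b = -(3 + 3)/5 = -⅕*6 = -6/5 ≈ -1.2000)
c(j) = j*(4 + j)
u = 246/5 (u = -41*(-6/5) = 246/5 ≈ 49.200)
u/c(-5) = 246/(5*((-5*(4 - 5)))) = 246/(5*((-5*(-1)))) = (246/5)/5 = (246/5)*(⅕) = 246/25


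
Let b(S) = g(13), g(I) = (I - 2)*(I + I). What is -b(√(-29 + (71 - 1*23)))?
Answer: -286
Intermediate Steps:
g(I) = 2*I*(-2 + I) (g(I) = (-2 + I)*(2*I) = 2*I*(-2 + I))
b(S) = 286 (b(S) = 2*13*(-2 + 13) = 2*13*11 = 286)
-b(√(-29 + (71 - 1*23))) = -1*286 = -286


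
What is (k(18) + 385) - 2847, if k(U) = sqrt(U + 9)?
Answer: -2462 + 3*sqrt(3) ≈ -2456.8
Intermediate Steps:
k(U) = sqrt(9 + U)
(k(18) + 385) - 2847 = (sqrt(9 + 18) + 385) - 2847 = (sqrt(27) + 385) - 2847 = (3*sqrt(3) + 385) - 2847 = (385 + 3*sqrt(3)) - 2847 = -2462 + 3*sqrt(3)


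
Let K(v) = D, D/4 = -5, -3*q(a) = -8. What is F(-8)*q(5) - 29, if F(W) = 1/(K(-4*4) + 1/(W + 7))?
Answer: -1835/63 ≈ -29.127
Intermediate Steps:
q(a) = 8/3 (q(a) = -1/3*(-8) = 8/3)
D = -20 (D = 4*(-5) = -20)
K(v) = -20
F(W) = 1/(-20 + 1/(7 + W)) (F(W) = 1/(-20 + 1/(W + 7)) = 1/(-20 + 1/(7 + W)))
F(-8)*q(5) - 29 = ((7 - 8)/(-139 - 20*(-8)))*(8/3) - 29 = (-1/(-139 + 160))*(8/3) - 29 = (-1/21)*(8/3) - 29 = ((1/21)*(-1))*(8/3) - 29 = -1/21*8/3 - 29 = -8/63 - 29 = -1835/63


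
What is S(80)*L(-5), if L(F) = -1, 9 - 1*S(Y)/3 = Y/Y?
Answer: -24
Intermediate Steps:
S(Y) = 24 (S(Y) = 27 - 3*Y/Y = 27 - 3*1 = 27 - 3 = 24)
S(80)*L(-5) = 24*(-1) = -24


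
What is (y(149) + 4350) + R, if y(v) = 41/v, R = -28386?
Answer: -3581323/149 ≈ -24036.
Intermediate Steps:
(y(149) + 4350) + R = (41/149 + 4350) - 28386 = 648191/149 - 28386 = -3581323/149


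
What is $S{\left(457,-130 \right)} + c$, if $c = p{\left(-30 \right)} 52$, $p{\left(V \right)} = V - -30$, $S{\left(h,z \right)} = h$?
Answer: $457$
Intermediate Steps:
$p{\left(V \right)} = 30 + V$ ($p{\left(V \right)} = V + 30 = 30 + V$)
$c = 0$ ($c = \left(30 - 30\right) 52 = 0 \cdot 52 = 0$)
$S{\left(457,-130 \right)} + c = 457 + 0 = 457$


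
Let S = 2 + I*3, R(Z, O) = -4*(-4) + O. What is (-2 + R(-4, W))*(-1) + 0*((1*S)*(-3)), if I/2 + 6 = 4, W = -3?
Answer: -11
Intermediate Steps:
I = -4 (I = -12 + 2*4 = -12 + 8 = -4)
R(Z, O) = 16 + O
S = -10 (S = 2 - 4*3 = 2 - 12 = -10)
(-2 + R(-4, W))*(-1) + 0*((1*S)*(-3)) = (-2 + (16 - 3))*(-1) + 0*((1*(-10))*(-3)) = (-2 + 13)*(-1) + 0*(-10*(-3)) = 11*(-1) + 0*30 = -11 + 0 = -11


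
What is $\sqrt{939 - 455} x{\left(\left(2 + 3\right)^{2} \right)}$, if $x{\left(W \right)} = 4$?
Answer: $88$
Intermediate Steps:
$\sqrt{939 - 455} x{\left(\left(2 + 3\right)^{2} \right)} = \sqrt{939 - 455} \cdot 4 = \sqrt{484} \cdot 4 = 22 \cdot 4 = 88$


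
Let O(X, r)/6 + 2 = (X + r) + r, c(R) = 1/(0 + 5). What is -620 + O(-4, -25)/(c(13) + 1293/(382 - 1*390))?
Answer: -3989900/6457 ≈ -617.92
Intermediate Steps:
c(R) = 1/5
O(X, r) = -12 + 6*X + 12*r (O(X, r) = -12 + 6*((X + r) + r) = -12 + 6*(X + 2*r) = -12 + (6*X + 12*r) = -12 + 6*X + 12*r)
-620 + O(-4, -25)/(c(13) + 1293/(382 - 1*390)) = -620 + (-12 + 6*(-4) + 12*(-25))/(1/5 + 1293/(382 - 1*390)) = -620 + (-12 - 24 - 300)/(1/5 + 1293/(382 - 390)) = -620 - 336/(1/5 + 1293/(-8)) = -620 - 336/(1/5 + 1293*(-1/8)) = -620 - 336/(1/5 - 1293/8) = -620 - 336/(-6457/40) = -620 - 336*(-40/6457) = -620 + 13440/6457 = -3989900/6457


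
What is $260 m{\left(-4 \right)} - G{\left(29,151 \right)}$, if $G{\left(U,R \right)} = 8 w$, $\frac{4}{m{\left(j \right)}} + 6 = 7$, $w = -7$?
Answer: $1096$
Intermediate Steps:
$m{\left(j \right)} = 4$ ($m{\left(j \right)} = \frac{4}{-6 + 7} = \frac{4}{1} = 4 \cdot 1 = 4$)
$G{\left(U,R \right)} = -56$ ($G{\left(U,R \right)} = 8 \left(-7\right) = -56$)
$260 m{\left(-4 \right)} - G{\left(29,151 \right)} = 260 \cdot 4 - -56 = 1040 + 56 = 1096$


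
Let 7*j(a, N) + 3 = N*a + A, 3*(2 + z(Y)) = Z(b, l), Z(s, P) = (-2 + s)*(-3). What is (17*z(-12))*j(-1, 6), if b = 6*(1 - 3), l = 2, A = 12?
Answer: 612/7 ≈ 87.429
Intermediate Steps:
b = -12 (b = 6*(-2) = -12)
Z(s, P) = 6 - 3*s
z(Y) = 12 (z(Y) = -2 + (6 - 3*(-12))/3 = -2 + (6 + 36)/3 = -2 + (1/3)*42 = -2 + 14 = 12)
j(a, N) = 9/7 + N*a/7 (j(a, N) = -3/7 + (N*a + 12)/7 = -3/7 + (12 + N*a)/7 = -3/7 + (12/7 + N*a/7) = 9/7 + N*a/7)
(17*z(-12))*j(-1, 6) = (17*12)*(9/7 + (1/7)*6*(-1)) = 204*(9/7 - 6/7) = 204*(3/7) = 612/7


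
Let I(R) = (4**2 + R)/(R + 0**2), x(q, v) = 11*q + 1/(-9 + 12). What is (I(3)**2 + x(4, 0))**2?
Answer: 577600/81 ≈ 7130.9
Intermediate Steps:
x(q, v) = 1/3 + 11*q (x(q, v) = 11*q + 1/3 = 1/3 + 11*q)
I(R) = (16 + R)/R (I(R) = (16 + R)/(R + 0) = (16 + R)/R)
(I(3)**2 + x(4, 0))**2 = (((16 + 3)/3)**2 + (1/3 + 11*4))**2 = (((1/3)*19)**2 + (1/3 + 44))**2 = ((19/3)**2 + 133/3)**2 = (361/9 + 133/3)**2 = (760/9)**2 = 577600/81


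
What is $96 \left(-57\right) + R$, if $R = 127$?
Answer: $-5345$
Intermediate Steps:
$96 \left(-57\right) + R = 96 \left(-57\right) + 127 = -5472 + 127 = -5345$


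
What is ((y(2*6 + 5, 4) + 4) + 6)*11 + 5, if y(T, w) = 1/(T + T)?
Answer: 3921/34 ≈ 115.32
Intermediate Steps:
y(T, w) = 1/(2*T)
((y(2*6 + 5, 4) + 4) + 6)*11 + 5 = ((1/(2*(2*6 + 5)) + 4) + 6)*11 + 5 = ((1/(2*(12 + 5)) + 4) + 6)*11 + 5 = (((1/2)/17 + 4) + 6)*11 + 5 = (((1/2)*(1/17) + 4) + 6)*11 + 5 = ((1/34 + 4) + 6)*11 + 5 = (137/34 + 6)*11 + 5 = (341/34)*11 + 5 = 3751/34 + 5 = 3921/34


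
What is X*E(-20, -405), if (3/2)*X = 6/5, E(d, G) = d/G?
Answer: 16/405 ≈ 0.039506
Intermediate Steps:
X = ⅘ (X = 2*(6/5)/3 = 2*(6*(⅕))/3 = (⅔)*(6/5) = ⅘ ≈ 0.80000)
X*E(-20, -405) = 4*(-20/(-405))/5 = 4*(-20*(-1/405))/5 = (⅘)*(4/81) = 16/405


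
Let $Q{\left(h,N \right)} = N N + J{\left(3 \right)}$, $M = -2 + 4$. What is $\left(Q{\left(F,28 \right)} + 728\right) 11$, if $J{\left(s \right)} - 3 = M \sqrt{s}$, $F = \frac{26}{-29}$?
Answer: $16665 + 22 \sqrt{3} \approx 16703.0$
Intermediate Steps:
$F = - \frac{26}{29}$ ($F = 26 \left(- \frac{1}{29}\right) = - \frac{26}{29} \approx -0.89655$)
$M = 2$
$J{\left(s \right)} = 3 + 2 \sqrt{s}$
$Q{\left(h,N \right)} = 3 + N^{2} + 2 \sqrt{3}$ ($Q{\left(h,N \right)} = N N + \left(3 + 2 \sqrt{3}\right) = N^{2} + \left(3 + 2 \sqrt{3}\right) = 3 + N^{2} + 2 \sqrt{3}$)
$\left(Q{\left(F,28 \right)} + 728\right) 11 = \left(\left(3 + 28^{2} + 2 \sqrt{3}\right) + 728\right) 11 = \left(\left(3 + 784 + 2 \sqrt{3}\right) + 728\right) 11 = \left(\left(787 + 2 \sqrt{3}\right) + 728\right) 11 = \left(1515 + 2 \sqrt{3}\right) 11 = 16665 + 22 \sqrt{3}$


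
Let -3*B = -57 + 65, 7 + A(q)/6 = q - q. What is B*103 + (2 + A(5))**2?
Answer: 3976/3 ≈ 1325.3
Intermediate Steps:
A(q) = -42 (A(q) = -42 + 6*(q - q) = -42 + 6*0 = -42 + 0 = -42)
B = -8/3 (B = -(-57 + 65)/3 = -1/3*8 = -8/3 ≈ -2.6667)
B*103 + (2 + A(5))**2 = -8/3*103 + (2 - 42)**2 = -824/3 + (-40)**2 = -824/3 + 1600 = 3976/3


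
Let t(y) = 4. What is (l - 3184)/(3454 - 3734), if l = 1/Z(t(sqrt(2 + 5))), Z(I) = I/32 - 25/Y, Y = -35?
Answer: 18699/1645 ≈ 11.367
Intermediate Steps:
Z(I) = 5/7 + I/32 (Z(I) = I/32 - 25/(-35) = I*(1/32) - 25*(-1/35) = I/32 + 5/7 = 5/7 + I/32)
l = 56/47 (l = 1/(5/7 + (1/32)*4) = 1/(5/7 + 1/8) = 1/(47/56) = 56/47 ≈ 1.1915)
(l - 3184)/(3454 - 3734) = (56/47 - 3184)/(3454 - 3734) = -149592/47/(-280) = -149592/47*(-1/280) = 18699/1645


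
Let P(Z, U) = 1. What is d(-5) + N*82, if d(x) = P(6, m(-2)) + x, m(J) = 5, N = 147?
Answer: 12050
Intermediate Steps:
d(x) = 1 + x
d(-5) + N*82 = (1 - 5) + 147*82 = -4 + 12054 = 12050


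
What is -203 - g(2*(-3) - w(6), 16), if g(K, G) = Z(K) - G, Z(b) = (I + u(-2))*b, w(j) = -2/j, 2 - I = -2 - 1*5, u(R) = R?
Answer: -442/3 ≈ -147.33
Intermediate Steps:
I = 9 (I = 2 - (-2 - 1*5) = 2 - (-2 - 5) = 2 - 1*(-7) = 2 + 7 = 9)
Z(b) = 7*b (Z(b) = (9 - 2)*b = 7*b)
g(K, G) = -G + 7*K (g(K, G) = 7*K - G = -G + 7*K)
-203 - g(2*(-3) - w(6), 16) = -203 - (-1*16 + 7*(2*(-3) - (-2)/6)) = -203 - (-16 + 7*(-6 - (-2)/6)) = -203 - (-16 + 7*(-6 - 1*(-⅓))) = -203 - (-16 + 7*(-6 + ⅓)) = -203 - (-16 + 7*(-17/3)) = -203 - (-16 - 119/3) = -203 - 1*(-167/3) = -203 + 167/3 = -442/3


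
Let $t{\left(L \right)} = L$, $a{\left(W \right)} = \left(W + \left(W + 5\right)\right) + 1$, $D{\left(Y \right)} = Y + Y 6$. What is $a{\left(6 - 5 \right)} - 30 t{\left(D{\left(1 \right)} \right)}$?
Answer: $-202$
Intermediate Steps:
$D{\left(Y \right)} = 7 Y$ ($D{\left(Y \right)} = Y + 6 Y = 7 Y$)
$a{\left(W \right)} = 6 + 2 W$ ($a{\left(W \right)} = \left(W + \left(5 + W\right)\right) + 1 = \left(5 + 2 W\right) + 1 = 6 + 2 W$)
$a{\left(6 - 5 \right)} - 30 t{\left(D{\left(1 \right)} \right)} = \left(6 + 2 \left(6 - 5\right)\right) - 30 \cdot 7 \cdot 1 = \left(6 + 2 \cdot 1\right) - 210 = \left(6 + 2\right) - 210 = 8 - 210 = -202$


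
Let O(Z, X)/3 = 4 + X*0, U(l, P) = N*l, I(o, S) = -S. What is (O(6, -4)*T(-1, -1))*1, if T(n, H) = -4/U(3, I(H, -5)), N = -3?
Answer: 16/3 ≈ 5.3333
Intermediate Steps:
U(l, P) = -3*l
T(n, H) = 4/9 (T(n, H) = -4/((-3*3)) = -4/(-9) = -4*(-⅑) = 4/9)
O(Z, X) = 12 (O(Z, X) = 3*(4 + X*0) = 3*(4 + 0) = 3*4 = 12)
(O(6, -4)*T(-1, -1))*1 = (12*(4/9))*1 = (16/3)*1 = 16/3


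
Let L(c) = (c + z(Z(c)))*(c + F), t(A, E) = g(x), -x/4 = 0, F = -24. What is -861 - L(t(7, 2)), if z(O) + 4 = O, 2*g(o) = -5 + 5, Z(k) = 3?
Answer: -885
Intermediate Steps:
x = 0 (x = -4*0 = 0)
g(o) = 0 (g(o) = (-5 + 5)/2 = (1/2)*0 = 0)
t(A, E) = 0
z(O) = -4 + O
L(c) = (-1 + c)*(-24 + c) (L(c) = (c + (-4 + 3))*(c - 24) = (c - 1)*(-24 + c) = (-1 + c)*(-24 + c))
-861 - L(t(7, 2)) = -861 - (24 + 0**2 - 25*0) = -861 - (24 + 0 + 0) = -861 - 1*24 = -861 - 24 = -885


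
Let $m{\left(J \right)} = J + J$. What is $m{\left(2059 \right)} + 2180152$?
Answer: $2184270$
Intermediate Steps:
$m{\left(J \right)} = 2 J$
$m{\left(2059 \right)} + 2180152 = 2 \cdot 2059 + 2180152 = 4118 + 2180152 = 2184270$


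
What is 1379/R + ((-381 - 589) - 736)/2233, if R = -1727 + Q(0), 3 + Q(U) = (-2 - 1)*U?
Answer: -6030687/3863090 ≈ -1.5611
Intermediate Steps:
Q(U) = -3 - 3*U (Q(U) = -3 + (-2 - 1)*U = -3 - 3*U)
R = -1730 (R = -1727 + (-3 - 3*0) = -1727 + (-3 + 0) = -1727 - 3 = -1730)
1379/R + ((-381 - 589) - 736)/2233 = 1379/(-1730) + ((-381 - 589) - 736)/2233 = 1379*(-1/1730) + (-970 - 736)*(1/2233) = -1379/1730 - 1706*1/2233 = -1379/1730 - 1706/2233 = -6030687/3863090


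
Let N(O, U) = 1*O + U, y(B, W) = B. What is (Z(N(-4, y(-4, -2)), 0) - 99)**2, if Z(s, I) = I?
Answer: 9801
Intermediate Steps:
N(O, U) = O + U
(Z(N(-4, y(-4, -2)), 0) - 99)**2 = (0 - 99)**2 = (-99)**2 = 9801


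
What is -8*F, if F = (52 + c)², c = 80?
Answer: -139392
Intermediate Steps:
F = 17424 (F = (52 + 80)² = 132² = 17424)
-8*F = -8*17424 = -139392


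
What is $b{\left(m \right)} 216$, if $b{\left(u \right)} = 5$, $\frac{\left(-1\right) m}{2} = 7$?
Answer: $1080$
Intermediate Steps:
$m = -14$ ($m = \left(-2\right) 7 = -14$)
$b{\left(m \right)} 216 = 5 \cdot 216 = 1080$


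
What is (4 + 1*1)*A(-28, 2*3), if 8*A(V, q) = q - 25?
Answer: -95/8 ≈ -11.875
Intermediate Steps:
A(V, q) = -25/8 + q/8 (A(V, q) = (q - 25)/8 = (-25 + q)/8 = -25/8 + q/8)
(4 + 1*1)*A(-28, 2*3) = (4 + 1*1)*(-25/8 + (2*3)/8) = (4 + 1)*(-25/8 + (⅛)*6) = 5*(-25/8 + ¾) = 5*(-19/8) = -95/8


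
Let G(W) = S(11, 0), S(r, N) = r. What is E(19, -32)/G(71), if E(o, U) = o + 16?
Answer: 35/11 ≈ 3.1818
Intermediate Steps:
G(W) = 11
E(o, U) = 16 + o
E(19, -32)/G(71) = (16 + 19)/11 = 35*(1/11) = 35/11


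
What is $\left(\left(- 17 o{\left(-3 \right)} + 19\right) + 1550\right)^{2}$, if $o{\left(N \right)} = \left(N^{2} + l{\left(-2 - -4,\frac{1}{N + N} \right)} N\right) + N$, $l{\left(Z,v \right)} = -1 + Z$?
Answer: $2304324$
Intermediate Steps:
$o{\left(N \right)} = N^{2} + 2 N$ ($o{\left(N \right)} = \left(N^{2} + \left(-1 - -2\right) N\right) + N = \left(N^{2} + \left(-1 + \left(-2 + 4\right)\right) N\right) + N = \left(N^{2} + \left(-1 + 2\right) N\right) + N = \left(N^{2} + 1 N\right) + N = \left(N^{2} + N\right) + N = \left(N + N^{2}\right) + N = N^{2} + 2 N$)
$\left(\left(- 17 o{\left(-3 \right)} + 19\right) + 1550\right)^{2} = \left(\left(- 17 \left(- 3 \left(2 - 3\right)\right) + 19\right) + 1550\right)^{2} = \left(\left(- 17 \left(\left(-3\right) \left(-1\right)\right) + 19\right) + 1550\right)^{2} = \left(\left(\left(-17\right) 3 + 19\right) + 1550\right)^{2} = \left(\left(-51 + 19\right) + 1550\right)^{2} = \left(-32 + 1550\right)^{2} = 1518^{2} = 2304324$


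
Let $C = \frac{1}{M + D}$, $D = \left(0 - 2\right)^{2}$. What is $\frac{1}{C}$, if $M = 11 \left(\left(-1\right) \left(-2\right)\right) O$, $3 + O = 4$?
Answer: $26$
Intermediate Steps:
$O = 1$ ($O = -3 + 4 = 1$)
$D = 4$ ($D = \left(-2\right)^{2} = 4$)
$M = 22$ ($M = 11 \left(\left(-1\right) \left(-2\right)\right) 1 = 11 \cdot 2 \cdot 1 = 22 \cdot 1 = 22$)
$C = \frac{1}{26}$ ($C = \frac{1}{22 + 4} = \frac{1}{26} \approx 0.038462$)
$\frac{1}{C} = \frac{1}{\frac{1}{26}} = 26$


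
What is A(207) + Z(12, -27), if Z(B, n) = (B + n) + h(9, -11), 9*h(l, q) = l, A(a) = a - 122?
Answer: 71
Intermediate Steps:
A(a) = -122 + a
h(l, q) = l/9
Z(B, n) = 1 + B + n (Z(B, n) = (B + n) + (⅑)*9 = (B + n) + 1 = 1 + B + n)
A(207) + Z(12, -27) = (-122 + 207) + (1 + 12 - 27) = 85 - 14 = 71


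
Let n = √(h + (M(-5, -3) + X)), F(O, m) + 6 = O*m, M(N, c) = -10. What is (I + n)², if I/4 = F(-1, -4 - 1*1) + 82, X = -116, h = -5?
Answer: (324 + I*√131)² ≈ 1.0485e+5 + 7416.7*I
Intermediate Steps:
F(O, m) = -6 + O*m
n = I*√131 (n = √(-5 + (-10 - 116)) = √(-5 - 126) = √(-131) = I*√131 ≈ 11.446*I)
I = 324 (I = 4*((-6 - (-4 - 1*1)) + 82) = 4*((-6 - (-4 - 1)) + 82) = 4*((-6 - 1*(-5)) + 82) = 4*((-6 + 5) + 82) = 4*(-1 + 82) = 4*81 = 324)
(I + n)² = (324 + I*√131)²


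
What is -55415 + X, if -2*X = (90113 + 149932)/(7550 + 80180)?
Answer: -1944671189/35092 ≈ -55416.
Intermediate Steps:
X = -48009/35092 (X = -(90113 + 149932)/(2*(7550 + 80180)) = -240045/(2*87730) = -1/2*48009/17546 = -48009/35092 ≈ -1.3681)
-55415 + X = -55415 - 48009/35092 = -1944671189/35092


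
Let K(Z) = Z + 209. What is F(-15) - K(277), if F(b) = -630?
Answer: -1116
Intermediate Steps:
K(Z) = 209 + Z
F(-15) - K(277) = -630 - (209 + 277) = -630 - 1*486 = -630 - 486 = -1116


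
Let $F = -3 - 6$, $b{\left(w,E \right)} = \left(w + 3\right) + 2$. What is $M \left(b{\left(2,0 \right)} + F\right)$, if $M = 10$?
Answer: $-20$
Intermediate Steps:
$b{\left(w,E \right)} = 5 + w$ ($b{\left(w,E \right)} = \left(3 + w\right) + 2 = 5 + w$)
$F = -9$ ($F = -3 - 6 = -9$)
$M \left(b{\left(2,0 \right)} + F\right) = 10 \left(\left(5 + 2\right) - 9\right) = 10 \left(7 - 9\right) = 10 \left(-2\right) = -20$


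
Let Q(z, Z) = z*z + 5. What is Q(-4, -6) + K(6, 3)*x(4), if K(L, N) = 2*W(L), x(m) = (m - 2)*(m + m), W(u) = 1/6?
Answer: 79/3 ≈ 26.333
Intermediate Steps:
Q(z, Z) = 5 + z² (Q(z, Z) = z² + 5 = 5 + z²)
W(u) = ⅙
x(m) = 2*m*(-2 + m) (x(m) = (-2 + m)*(2*m) = 2*m*(-2 + m))
K(L, N) = ⅓ (K(L, N) = 2*(⅙) = ⅓)
Q(-4, -6) + K(6, 3)*x(4) = (5 + (-4)²) + (2*4*(-2 + 4))/3 = (5 + 16) + (2*4*2)/3 = 21 + (⅓)*16 = 21 + 16/3 = 79/3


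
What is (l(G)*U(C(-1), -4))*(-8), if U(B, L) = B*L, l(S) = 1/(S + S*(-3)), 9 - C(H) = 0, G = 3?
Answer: -48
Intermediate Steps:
C(H) = 9 (C(H) = 9 - 1*0 = 9 + 0 = 9)
l(S) = -1/(2*S) (l(S) = 1/(S - 3*S) = 1/(-2*S) = -1/(2*S))
(l(G)*U(C(-1), -4))*(-8) = ((-1/2/3)*(9*(-4)))*(-8) = (-1/2*1/3*(-36))*(-8) = -1/6*(-36)*(-8) = 6*(-8) = -48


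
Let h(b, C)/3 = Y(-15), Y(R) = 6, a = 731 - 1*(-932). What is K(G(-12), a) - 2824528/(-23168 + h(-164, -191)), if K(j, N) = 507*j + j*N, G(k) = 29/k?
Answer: -355733791/69450 ≈ -5122.2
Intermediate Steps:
a = 1663 (a = 731 + 932 = 1663)
h(b, C) = 18 (h(b, C) = 3*6 = 18)
K(j, N) = 507*j + N*j
K(G(-12), a) - 2824528/(-23168 + h(-164, -191)) = (29/(-12))*(507 + 1663) - 2824528/(-23168 + 18) = (29*(-1/12))*2170 - 2824528/(-23150) = -29/12*2170 - 2824528*(-1)/23150 = -31465/6 - 1*(-1412264/11575) = -31465/6 + 1412264/11575 = -355733791/69450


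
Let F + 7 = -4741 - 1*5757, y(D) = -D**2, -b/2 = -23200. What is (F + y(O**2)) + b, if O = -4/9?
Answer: 235506839/6561 ≈ 35895.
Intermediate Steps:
b = 46400 (b = -2*(-23200) = 46400)
O = -4/9 (O = -4*1/9 = -4/9 ≈ -0.44444)
F = -10505 (F = -7 + (-4741 - 1*5757) = -7 + (-4741 - 5757) = -7 - 10498 = -10505)
(F + y(O**2)) + b = (-10505 - ((-4/9)**2)**2) + 46400 = (-10505 - (16/81)**2) + 46400 = (-10505 - 1*256/6561) + 46400 = (-10505 - 256/6561) + 46400 = -68923561/6561 + 46400 = 235506839/6561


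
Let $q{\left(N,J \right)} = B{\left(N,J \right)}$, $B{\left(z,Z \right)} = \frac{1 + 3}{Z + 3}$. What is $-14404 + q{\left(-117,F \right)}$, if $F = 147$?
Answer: $- \frac{1080298}{75} \approx -14404.0$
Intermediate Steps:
$B{\left(z,Z \right)} = \frac{4}{3 + Z}$
$q{\left(N,J \right)} = \frac{4}{3 + J}$
$-14404 + q{\left(-117,F \right)} = -14404 + \frac{4}{3 + 147} = -14404 + \frac{4}{150} = -14404 + 4 \cdot \frac{1}{150} = -14404 + \frac{2}{75} = - \frac{1080298}{75}$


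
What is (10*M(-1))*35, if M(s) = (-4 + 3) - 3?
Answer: -1400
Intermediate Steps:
M(s) = -4 (M(s) = -1 - 3 = -4)
(10*M(-1))*35 = (10*(-4))*35 = -40*35 = -1400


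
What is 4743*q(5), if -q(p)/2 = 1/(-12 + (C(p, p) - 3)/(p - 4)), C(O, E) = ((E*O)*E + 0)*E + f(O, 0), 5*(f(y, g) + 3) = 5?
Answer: -4743/304 ≈ -15.602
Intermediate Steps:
f(y, g) = -2 (f(y, g) = -3 + (⅕)*5 = -3 + 1 = -2)
C(O, E) = -2 + O*E³ (C(O, E) = ((E*O)*E + 0)*E - 2 = (O*E² + 0)*E - 2 = (O*E²)*E - 2 = O*E³ - 2 = -2 + O*E³)
q(p) = -2/(-12 + (-5 + p⁴)/(-4 + p)) (q(p) = -2/(-12 + ((-2 + p*p³) - 3)/(p - 4)) = -2/(-12 + ((-2 + p⁴) - 3)/(-4 + p)) = -2/(-12 + (-5 + p⁴)/(-4 + p)))
4743*q(5) = 4743*(2*(4 - 1*5)/(43 + 5⁴ - 12*5)) = 4743*(2*(4 - 5)/(43 + 625 - 60)) = 4743*(2*(-1)/608) = 4743*(2*(1/608)*(-1)) = 4743*(-1/304) = -4743/304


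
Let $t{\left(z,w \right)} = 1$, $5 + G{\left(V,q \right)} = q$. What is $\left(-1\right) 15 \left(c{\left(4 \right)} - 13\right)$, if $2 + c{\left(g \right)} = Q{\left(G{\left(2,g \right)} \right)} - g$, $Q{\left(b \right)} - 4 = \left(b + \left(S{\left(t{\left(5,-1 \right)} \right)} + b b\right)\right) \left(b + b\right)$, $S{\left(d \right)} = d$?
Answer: $255$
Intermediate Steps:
$G{\left(V,q \right)} = -5 + q$
$Q{\left(b \right)} = 4 + 2 b \left(1 + b + b^{2}\right)$ ($Q{\left(b \right)} = 4 + \left(b + \left(1 + b b\right)\right) \left(b + b\right) = 4 + \left(b + \left(1 + b^{2}\right)\right) 2 b = 4 + \left(1 + b + b^{2}\right) 2 b = 4 + 2 b \left(1 + b + b^{2}\right)$)
$c{\left(g \right)} = -8 + g + 2 \left(-5 + g\right)^{2} + 2 \left(-5 + g\right)^{3}$ ($c{\left(g \right)} = -2 - \left(-4 + g - 2 \left(-5 + g\right)^{2} - 2 \left(-5 + g\right)^{3} - 2 \left(-5 + g\right)\right) = -2 - \left(6 - g - 2 \left(-5 + g\right)^{2} - 2 \left(-5 + g\right)^{3}\right) = -2 + \left(-6 + g + 2 \left(-5 + g\right)^{2} + 2 \left(-5 + g\right)^{3}\right) = -8 + g + 2 \left(-5 + g\right)^{2} + 2 \left(-5 + g\right)^{3}$)
$\left(-1\right) 15 \left(c{\left(4 \right)} - 13\right) = \left(-1\right) 15 \left(\left(-208 - 28 \cdot 4^{2} + 2 \cdot 4^{3} + 131 \cdot 4\right) - 13\right) = - 15 \left(\left(-208 - 448 + 2 \cdot 64 + 524\right) - 13\right) = - 15 \left(\left(-208 - 448 + 128 + 524\right) - 13\right) = - 15 \left(-4 - 13\right) = \left(-15\right) \left(-17\right) = 255$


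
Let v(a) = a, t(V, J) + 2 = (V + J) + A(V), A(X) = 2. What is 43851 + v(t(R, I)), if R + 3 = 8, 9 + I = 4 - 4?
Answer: 43847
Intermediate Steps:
I = -9 (I = -9 + (4 - 4) = -9 + 0 = -9)
R = 5 (R = -3 + 8 = 5)
t(V, J) = J + V (t(V, J) = -2 + ((V + J) + 2) = -2 + ((J + V) + 2) = -2 + (2 + J + V) = J + V)
43851 + v(t(R, I)) = 43851 + (-9 + 5) = 43851 - 4 = 43847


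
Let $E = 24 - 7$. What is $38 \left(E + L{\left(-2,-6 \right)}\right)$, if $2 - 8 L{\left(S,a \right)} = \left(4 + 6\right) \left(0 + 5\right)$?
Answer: $418$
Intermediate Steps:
$E = 17$
$L{\left(S,a \right)} = -6$ ($L{\left(S,a \right)} = \frac{1}{4} - \frac{\left(4 + 6\right) \left(0 + 5\right)}{8} = \frac{1}{4} - \frac{10 \cdot 5}{8} = \frac{1}{4} - \frac{25}{4} = -6$)
$38 \left(E + L{\left(-2,-6 \right)}\right) = 38 \left(17 - 6\right) = 38 \cdot 11 = 418$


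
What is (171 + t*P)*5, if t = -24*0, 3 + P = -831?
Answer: 855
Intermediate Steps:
P = -834 (P = -3 - 831 = -834)
t = 0
(171 + t*P)*5 = (171 + 0*(-834))*5 = (171 + 0)*5 = 171*5 = 855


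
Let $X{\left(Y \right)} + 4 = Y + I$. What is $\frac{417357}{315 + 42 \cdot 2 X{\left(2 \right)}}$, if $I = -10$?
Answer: $- \frac{46373}{77} \approx -602.25$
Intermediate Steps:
$X{\left(Y \right)} = -14 + Y$ ($X{\left(Y \right)} = -4 + \left(Y - 10\right) = -4 + \left(-10 + Y\right) = -14 + Y$)
$\frac{417357}{315 + 42 \cdot 2 X{\left(2 \right)}} = \frac{417357}{315 + 42 \cdot 2 \left(-14 + 2\right)} = \frac{417357}{315 + 84 \left(-12\right)} = \frac{417357}{315 - 1008} = \frac{417357}{-693} = 417357 \left(- \frac{1}{693}\right) = - \frac{46373}{77}$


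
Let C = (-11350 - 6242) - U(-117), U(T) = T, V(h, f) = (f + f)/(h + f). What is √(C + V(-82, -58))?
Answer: 2*I*√5351465/35 ≈ 132.19*I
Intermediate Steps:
V(h, f) = 2*f/(f + h) (V(h, f) = (2*f)/(f + h) = 2*f/(f + h))
C = -17475 (C = (-11350 - 6242) - 1*(-117) = -17592 + 117 = -17475)
√(C + V(-82, -58)) = √(-17475 + 2*(-58)/(-58 - 82)) = √(-17475 + 2*(-58)/(-140)) = √(-17475 + 2*(-58)*(-1/140)) = √(-17475 + 29/35) = √(-611596/35) = 2*I*√5351465/35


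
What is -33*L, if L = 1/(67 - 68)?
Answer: 33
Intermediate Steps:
L = -1 (L = 1/(-1) = -1)
-33*L = -33*(-1) = 33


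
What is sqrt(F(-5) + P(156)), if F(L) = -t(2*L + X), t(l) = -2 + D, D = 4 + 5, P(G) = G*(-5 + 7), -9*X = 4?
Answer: sqrt(305) ≈ 17.464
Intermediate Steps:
X = -4/9 (X = -1/9*4 = -4/9 ≈ -0.44444)
P(G) = 2*G (P(G) = G*2 = 2*G)
D = 9
t(l) = 7 (t(l) = -2 + 9 = 7)
F(L) = -7 (F(L) = -1*7 = -7)
sqrt(F(-5) + P(156)) = sqrt(-7 + 2*156) = sqrt(-7 + 312) = sqrt(305)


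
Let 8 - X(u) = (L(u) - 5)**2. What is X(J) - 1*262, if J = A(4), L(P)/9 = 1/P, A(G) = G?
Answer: -4185/16 ≈ -261.56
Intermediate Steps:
L(P) = 9/P (L(P) = 9*(1/P) = 9/P)
J = 4
X(u) = 8 - (-5 + 9/u)**2 (X(u) = 8 - (9/u - 5)**2 = 8 - (-5 + 9/u)**2)
X(J) - 1*262 = (-17 - 81/4**2 + 90/4) - 1*262 = (-17 - 81*1/16 + 90*(1/4)) - 262 = (-17 - 81/16 + 45/2) - 262 = 7/16 - 262 = -4185/16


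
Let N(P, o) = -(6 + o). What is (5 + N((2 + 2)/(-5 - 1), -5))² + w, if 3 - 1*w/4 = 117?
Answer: -440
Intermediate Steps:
w = -456 (w = 12 - 4*117 = 12 - 468 = -456)
N(P, o) = -6 - o
(5 + N((2 + 2)/(-5 - 1), -5))² + w = (5 + (-6 - 1*(-5)))² - 456 = (5 + (-6 + 5))² - 456 = (5 - 1)² - 456 = 4² - 456 = 16 - 456 = -440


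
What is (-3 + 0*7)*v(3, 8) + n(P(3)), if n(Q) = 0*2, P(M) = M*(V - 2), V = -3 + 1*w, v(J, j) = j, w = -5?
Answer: -24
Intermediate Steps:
V = -8 (V = -3 + 1*(-5) = -3 - 5 = -8)
P(M) = -10*M (P(M) = M*(-8 - 2) = M*(-10) = -10*M)
n(Q) = 0
(-3 + 0*7)*v(3, 8) + n(P(3)) = (-3 + 0*7)*8 + 0 = (-3 + 0)*8 + 0 = -3*8 + 0 = -24 + 0 = -24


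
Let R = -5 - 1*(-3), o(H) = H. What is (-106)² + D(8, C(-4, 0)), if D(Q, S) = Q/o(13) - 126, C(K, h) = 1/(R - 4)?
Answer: 144438/13 ≈ 11111.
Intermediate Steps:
R = -2 (R = -5 + 3 = -2)
C(K, h) = -⅙ (C(K, h) = 1/(-2 - 4) = 1/(-6) = -⅙)
D(Q, S) = -126 + Q/13 (D(Q, S) = Q/13 - 126 = -126 + Q/13)
(-106)² + D(8, C(-4, 0)) = (-106)² + (-126 + (1/13)*8) = 11236 + (-126 + 8/13) = 11236 - 1630/13 = 144438/13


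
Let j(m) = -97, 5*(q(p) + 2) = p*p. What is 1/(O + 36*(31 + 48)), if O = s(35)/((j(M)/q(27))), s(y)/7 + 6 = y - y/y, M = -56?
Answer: 485/1238416 ≈ 0.00039163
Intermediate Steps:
q(p) = -2 + p**2/5 (q(p) = -2 + (p*p)/5 = -2 + p**2/5)
s(y) = -49 + 7*y (s(y) = -42 + 7*(y - y/y) = -42 + 7*(y - 1*1) = -42 + 7*(y - 1) = -42 + 7*(-1 + y) = -42 + (-7 + 7*y) = -49 + 7*y)
O = -140924/485 (O = (-49 + 7*35)/((-97/(-2 + (1/5)*27**2))) = (-49 + 245)/((-97/(-2 + (1/5)*729))) = 196/((-97/(-2 + 729/5))) = 196/((-97/719/5)) = 196/((-97*5/719)) = 196/(-485/719) = 196*(-719/485) = -140924/485 ≈ -290.56)
1/(O + 36*(31 + 48)) = 1/(-140924/485 + 36*(31 + 48)) = 1/(-140924/485 + 36*79) = 1/(-140924/485 + 2844) = 1/(1238416/485) = 485/1238416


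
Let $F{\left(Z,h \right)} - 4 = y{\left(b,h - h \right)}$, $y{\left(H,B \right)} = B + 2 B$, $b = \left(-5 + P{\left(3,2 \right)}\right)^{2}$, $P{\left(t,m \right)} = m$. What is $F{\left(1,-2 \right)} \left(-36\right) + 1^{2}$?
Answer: $-143$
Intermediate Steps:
$b = 9$ ($b = \left(-5 + 2\right)^{2} = \left(-3\right)^{2} = 9$)
$y{\left(H,B \right)} = 3 B$
$F{\left(Z,h \right)} = 4$ ($F{\left(Z,h \right)} = 4 + 3 \left(h - h\right) = 4 + 3 \cdot 0 = 4 + 0 = 4$)
$F{\left(1,-2 \right)} \left(-36\right) + 1^{2} = 4 \left(-36\right) + 1^{2} = -144 + 1 = -143$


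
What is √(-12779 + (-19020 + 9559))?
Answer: 4*I*√1390 ≈ 149.13*I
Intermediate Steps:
√(-12779 + (-19020 + 9559)) = √(-12779 - 9461) = √(-22240) = 4*I*√1390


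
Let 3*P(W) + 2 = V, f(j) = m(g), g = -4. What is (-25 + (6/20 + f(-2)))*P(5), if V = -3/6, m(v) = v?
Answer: 287/12 ≈ 23.917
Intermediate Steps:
f(j) = -4
V = -1/2 (V = -3*1/6 = -1/2 ≈ -0.50000)
P(W) = -5/6 (P(W) = -2/3 + (1/3)*(-1/2) = -2/3 - 1/6 = -5/6)
(-25 + (6/20 + f(-2)))*P(5) = (-25 + (6/20 - 4))*(-5/6) = (-25 + (6*(1/20) - 4))*(-5/6) = (-25 + (3/10 - 4))*(-5/6) = (-25 - 37/10)*(-5/6) = -287/10*(-5/6) = 287/12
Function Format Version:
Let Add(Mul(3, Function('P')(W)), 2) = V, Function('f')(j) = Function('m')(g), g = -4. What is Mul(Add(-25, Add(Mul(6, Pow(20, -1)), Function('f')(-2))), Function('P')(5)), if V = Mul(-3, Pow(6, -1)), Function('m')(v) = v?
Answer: Rational(287, 12) ≈ 23.917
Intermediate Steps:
Function('f')(j) = -4
V = Rational(-1, 2) (V = Mul(-3, Rational(1, 6)) = Rational(-1, 2) ≈ -0.50000)
Function('P')(W) = Rational(-5, 6) (Function('P')(W) = Add(Rational(-2, 3), Mul(Rational(1, 3), Rational(-1, 2))) = Add(Rational(-2, 3), Rational(-1, 6)) = Rational(-5, 6))
Mul(Add(-25, Add(Mul(6, Pow(20, -1)), Function('f')(-2))), Function('P')(5)) = Mul(Add(-25, Add(Mul(6, Pow(20, -1)), -4)), Rational(-5, 6)) = Mul(Add(-25, Add(Mul(6, Rational(1, 20)), -4)), Rational(-5, 6)) = Mul(Add(-25, Add(Rational(3, 10), -4)), Rational(-5, 6)) = Mul(Add(-25, Rational(-37, 10)), Rational(-5, 6)) = Mul(Rational(-287, 10), Rational(-5, 6)) = Rational(287, 12)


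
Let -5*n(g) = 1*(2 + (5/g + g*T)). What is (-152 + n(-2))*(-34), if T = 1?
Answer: 5151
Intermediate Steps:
n(g) = -2/5 - 1/g - g/5 (n(g) = -(2 + (5/g + g*1))/5 = -(2 + (5/g + g))/5 = -(2 + (g + 5/g))/5 = -(2 + g + 5/g)/5 = -2/5 - 1/g - g/5)
(-152 + n(-2))*(-34) = (-152 + (1/5)*(-5 - 1*(-2)*(2 - 2))/(-2))*(-34) = (-152 + (1/5)*(-1/2)*(-5 - 1*(-2)*0))*(-34) = (-152 + (1/5)*(-1/2)*(-5 + 0))*(-34) = (-152 + (1/5)*(-1/2)*(-5))*(-34) = (-152 + 1/2)*(-34) = -303/2*(-34) = 5151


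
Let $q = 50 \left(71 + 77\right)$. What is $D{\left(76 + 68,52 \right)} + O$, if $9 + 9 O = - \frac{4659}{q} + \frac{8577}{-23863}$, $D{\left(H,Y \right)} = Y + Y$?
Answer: $\frac{54506919961}{529758600} \approx 102.89$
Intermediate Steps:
$D{\left(H,Y \right)} = 2 Y$
$q = 7400$ ($q = 50 \cdot 148 = 7400$)
$O = - \frac{587974439}{529758600}$ ($O = -1 + \frac{- \frac{4659}{7400} + \frac{8577}{-23863}}{9} = -1 + \frac{\left(-4659\right) \frac{1}{7400} + 8577 \left(- \frac{1}{23863}\right)}{9} = -1 + \frac{- \frac{4659}{7400} - \frac{8577}{23863}}{9} = -1 + \frac{1}{9} \left(- \frac{174647517}{176586200}\right) = -1 - \frac{58215839}{529758600} = - \frac{587974439}{529758600} \approx -1.1099$)
$D{\left(76 + 68,52 \right)} + O = 2 \cdot 52 - \frac{587974439}{529758600} = 104 - \frac{587974439}{529758600} = \frac{54506919961}{529758600}$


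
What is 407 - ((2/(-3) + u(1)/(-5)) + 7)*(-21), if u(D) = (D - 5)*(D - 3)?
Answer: 2532/5 ≈ 506.40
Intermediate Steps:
u(D) = (-5 + D)*(-3 + D)
407 - ((2/(-3) + u(1)/(-5)) + 7)*(-21) = 407 - ((2/(-3) + (15 + 1² - 8*1)/(-5)) + 7)*(-21) = 407 - ((2*(-⅓) + (15 + 1 - 8)*(-⅕)) + 7)*(-21) = 407 - ((-⅔ + 8*(-⅕)) + 7)*(-21) = 407 - ((-⅔ - 8/5) + 7)*(-21) = 407 - (-34/15 + 7)*(-21) = 407 - 71*(-21)/15 = 407 - 1*(-497/5) = 407 + 497/5 = 2532/5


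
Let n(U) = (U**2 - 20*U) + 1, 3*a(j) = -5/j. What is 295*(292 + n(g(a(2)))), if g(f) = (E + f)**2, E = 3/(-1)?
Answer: 82213255/1296 ≈ 63436.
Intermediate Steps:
a(j) = -5/(3*j) (a(j) = (-5/j)/3 = -5/(3*j))
E = -3 (E = 3*(-1) = -3)
g(f) = (-3 + f)**2
n(U) = 1 + U**2 - 20*U
295*(292 + n(g(a(2)))) = 295*(292 + (1 + ((-3 - 5/3/2)**2)**2 - 20*(-3 - 5/3/2)**2)) = 295*(292 + (1 + ((-3 - 5/3*1/2)**2)**2 - 20*(-3 - 5/3*1/2)**2)) = 295*(292 + (1 + ((-3 - 5/6)**2)**2 - 20*(-3 - 5/6)**2)) = 295*(292 + (1 + ((-23/6)**2)**2 - 20*(-23/6)**2)) = 295*(292 + (1 + (529/36)**2 - 20*529/36)) = 295*(292 + (1 + 279841/1296 - 2645/9)) = 295*(292 - 99743/1296) = 295*(278689/1296) = 82213255/1296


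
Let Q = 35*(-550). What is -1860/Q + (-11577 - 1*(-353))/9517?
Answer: -19836038/18320225 ≈ -1.0827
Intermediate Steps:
Q = -19250
-1860/Q + (-11577 - 1*(-353))/9517 = -1860/(-19250) + (-11577 - 1*(-353))/9517 = -1860*(-1/19250) + (-11577 + 353)*(1/9517) = 186/1925 - 11224*1/9517 = 186/1925 - 11224/9517 = -19836038/18320225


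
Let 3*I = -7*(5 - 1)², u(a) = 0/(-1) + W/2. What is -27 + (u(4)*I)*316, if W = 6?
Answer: -35419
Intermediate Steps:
u(a) = 3 (u(a) = 0/(-1) + 6/2 = 0*(-1) + 6*(½) = 0 + 3 = 3)
I = -112/3 (I = (-7*(5 - 1)²)/3 = (-7*4²)/3 = (-7*16)/3 = (⅓)*(-112) = -112/3 ≈ -37.333)
-27 + (u(4)*I)*316 = -27 + (3*(-112/3))*316 = -27 - 112*316 = -27 - 35392 = -35419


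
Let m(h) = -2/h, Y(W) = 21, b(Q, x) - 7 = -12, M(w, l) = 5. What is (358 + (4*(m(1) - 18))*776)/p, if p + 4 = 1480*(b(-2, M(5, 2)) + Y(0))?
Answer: -10287/3946 ≈ -2.6069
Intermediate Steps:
b(Q, x) = -5 (b(Q, x) = 7 - 12 = -5)
p = 23676 (p = -4 + 1480*(-5 + 21) = -4 + 1480*16 = -4 + 23680 = 23676)
(358 + (4*(m(1) - 18))*776)/p = (358 + (4*(-2/1 - 18))*776)/23676 = (358 + (4*(-2*1 - 18))*776)*(1/23676) = (358 + (4*(-2 - 18))*776)*(1/23676) = (358 + (4*(-20))*776)*(1/23676) = (358 - 80*776)*(1/23676) = (358 - 62080)*(1/23676) = -61722*1/23676 = -10287/3946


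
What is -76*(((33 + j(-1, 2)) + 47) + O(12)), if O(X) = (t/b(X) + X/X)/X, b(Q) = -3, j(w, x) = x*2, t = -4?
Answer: -57589/9 ≈ -6398.8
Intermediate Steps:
j(w, x) = 2*x
O(X) = 7/(3*X) (O(X) = (-4/(-3) + X/X)/X = (-4*(-1/3) + 1)/X = (4/3 + 1)/X = 7/(3*X))
-76*(((33 + j(-1, 2)) + 47) + O(12)) = -76*(((33 + 2*2) + 47) + (7/3)/12) = -76*(((33 + 4) + 47) + (7/3)*(1/12)) = -76*((37 + 47) + 7/36) = -76*(84 + 7/36) = -76*3031/36 = -57589/9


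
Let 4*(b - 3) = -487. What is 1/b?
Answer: -4/475 ≈ -0.0084210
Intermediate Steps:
b = -475/4 (b = 3 + (1/4)*(-487) = 3 - 487/4 = -475/4 ≈ -118.75)
1/b = 1/(-475/4) = -4/475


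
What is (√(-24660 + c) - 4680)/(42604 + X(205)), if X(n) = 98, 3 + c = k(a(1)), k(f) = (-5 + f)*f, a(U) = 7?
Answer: -780/7117 + 157*I/42702 ≈ -0.1096 + 0.0036766*I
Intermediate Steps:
k(f) = f*(-5 + f)
c = 11 (c = -3 + 7*(-5 + 7) = -3 + 7*2 = -3 + 14 = 11)
(√(-24660 + c) - 4680)/(42604 + X(205)) = (√(-24660 + 11) - 4680)/(42604 + 98) = (√(-24649) - 4680)/42702 = (157*I - 4680)*(1/42702) = (-4680 + 157*I)*(1/42702) = -780/7117 + 157*I/42702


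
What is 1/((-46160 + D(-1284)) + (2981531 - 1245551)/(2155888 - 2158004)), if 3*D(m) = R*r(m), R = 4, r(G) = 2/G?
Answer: -509427/23933088563 ≈ -2.1285e-5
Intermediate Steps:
D(m) = 8/(3*m) (D(m) = (4*(2/m))/3 = (8/m)/3 = 8/(3*m))
1/((-46160 + D(-1284)) + (2981531 - 1245551)/(2155888 - 2158004)) = 1/((-46160 + (8/3)/(-1284)) + (2981531 - 1245551)/(2155888 - 2158004)) = 1/((-46160 + (8/3)*(-1/1284)) + 1735980/(-2116)) = 1/((-46160 - 2/963) + 1735980*(-1/2116)) = 1/(-44452082/963 - 433995/529) = 1/(-23933088563/509427) = -509427/23933088563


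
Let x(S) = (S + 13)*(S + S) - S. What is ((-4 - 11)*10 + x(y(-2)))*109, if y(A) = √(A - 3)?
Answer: -17440 + 2725*I*√5 ≈ -17440.0 + 6093.3*I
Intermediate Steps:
y(A) = √(-3 + A)
x(S) = -S + 2*S*(13 + S) (x(S) = (13 + S)*(2*S) - S = 2*S*(13 + S) - S = -S + 2*S*(13 + S))
((-4 - 11)*10 + x(y(-2)))*109 = ((-4 - 11)*10 + √(-3 - 2)*(25 + 2*√(-3 - 2)))*109 = (-15*10 + √(-5)*(25 + 2*√(-5)))*109 = (-150 + (I*√5)*(25 + 2*(I*√5)))*109 = (-150 + (I*√5)*(25 + 2*I*√5))*109 = (-150 + I*√5*(25 + 2*I*√5))*109 = -16350 + 109*I*√5*(25 + 2*I*√5)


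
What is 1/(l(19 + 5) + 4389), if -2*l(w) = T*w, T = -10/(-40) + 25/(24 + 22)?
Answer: 23/100728 ≈ 0.00022834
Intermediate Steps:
T = 73/92 (T = -10*(-1/40) + 25/46 = 1/4 + 25*(1/46) = 1/4 + 25/46 = 73/92 ≈ 0.79348)
l(w) = -73*w/184
1/(l(19 + 5) + 4389) = 1/(-73*(19 + 5)/184 + 4389) = 1/(-73/184*24 + 4389) = 1/(-219/23 + 4389) = 1/(100728/23) = 23/100728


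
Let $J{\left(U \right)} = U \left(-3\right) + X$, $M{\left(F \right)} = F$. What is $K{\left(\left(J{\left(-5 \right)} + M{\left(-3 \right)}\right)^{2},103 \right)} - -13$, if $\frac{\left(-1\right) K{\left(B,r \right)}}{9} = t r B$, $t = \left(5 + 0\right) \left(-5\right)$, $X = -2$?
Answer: $2317513$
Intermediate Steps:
$J{\left(U \right)} = -2 - 3 U$ ($J{\left(U \right)} = U \left(-3\right) - 2 = - 3 U - 2 = -2 - 3 U$)
$t = -25$ ($t = 5 \left(-5\right) = -25$)
$K{\left(B,r \right)} = 225 B r$ ($K{\left(B,r \right)} = - 9 - 25 r B = - 9 \left(- 25 B r\right) = 225 B r$)
$K{\left(\left(J{\left(-5 \right)} + M{\left(-3 \right)}\right)^{2},103 \right)} - -13 = 225 \left(\left(-2 - -15\right) - 3\right)^{2} \cdot 103 - -13 = 225 \left(\left(-2 + 15\right) - 3\right)^{2} \cdot 103 + 13 = 225 \left(13 - 3\right)^{2} \cdot 103 + 13 = 225 \cdot 10^{2} \cdot 103 + 13 = 225 \cdot 100 \cdot 103 + 13 = 2317500 + 13 = 2317513$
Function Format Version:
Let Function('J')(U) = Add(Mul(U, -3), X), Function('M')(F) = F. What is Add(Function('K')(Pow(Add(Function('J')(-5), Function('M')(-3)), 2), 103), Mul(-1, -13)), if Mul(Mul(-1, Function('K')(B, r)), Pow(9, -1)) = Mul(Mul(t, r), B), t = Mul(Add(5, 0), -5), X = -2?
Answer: 2317513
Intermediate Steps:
Function('J')(U) = Add(-2, Mul(-3, U)) (Function('J')(U) = Add(Mul(U, -3), -2) = Add(Mul(-3, U), -2) = Add(-2, Mul(-3, U)))
t = -25 (t = Mul(5, -5) = -25)
Function('K')(B, r) = Mul(225, B, r) (Function('K')(B, r) = Mul(-9, Mul(Mul(-25, r), B)) = Mul(-9, Mul(-25, B, r)) = Mul(225, B, r))
Add(Function('K')(Pow(Add(Function('J')(-5), Function('M')(-3)), 2), 103), Mul(-1, -13)) = Add(Mul(225, Pow(Add(Add(-2, Mul(-3, -5)), -3), 2), 103), Mul(-1, -13)) = Add(Mul(225, Pow(Add(Add(-2, 15), -3), 2), 103), 13) = Add(Mul(225, Pow(Add(13, -3), 2), 103), 13) = Add(Mul(225, Pow(10, 2), 103), 13) = Add(Mul(225, 100, 103), 13) = Add(2317500, 13) = 2317513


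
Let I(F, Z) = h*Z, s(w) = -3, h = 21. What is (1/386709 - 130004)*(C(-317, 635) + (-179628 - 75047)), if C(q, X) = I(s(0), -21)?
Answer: 12825629544077860/386709 ≈ 3.3166e+10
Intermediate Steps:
I(F, Z) = 21*Z
C(q, X) = -441 (C(q, X) = 21*(-21) = -441)
(1/386709 - 130004)*(C(-317, 635) + (-179628 - 75047)) = (1/386709 - 130004)*(-441 + (-179628 - 75047)) = (1/386709 - 130004)*(-441 - 254675) = -50273716835/386709*(-255116) = 12825629544077860/386709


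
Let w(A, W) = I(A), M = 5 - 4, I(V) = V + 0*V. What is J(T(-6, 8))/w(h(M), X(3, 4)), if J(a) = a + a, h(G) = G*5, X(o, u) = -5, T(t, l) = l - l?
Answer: 0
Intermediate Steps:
T(t, l) = 0
I(V) = V (I(V) = V + 0 = V)
M = 1
h(G) = 5*G
w(A, W) = A
J(a) = 2*a
J(T(-6, 8))/w(h(M), X(3, 4)) = (2*0)/((5*1)) = 0/5 = 0*(⅕) = 0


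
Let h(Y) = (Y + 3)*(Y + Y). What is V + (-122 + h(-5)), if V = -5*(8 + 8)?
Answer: -182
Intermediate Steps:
V = -80 (V = -5*16 = -80)
h(Y) = 2*Y*(3 + Y) (h(Y) = (3 + Y)*(2*Y) = 2*Y*(3 + Y))
V + (-122 + h(-5)) = -80 + (-122 + 2*(-5)*(3 - 5)) = -80 + (-122 + 2*(-5)*(-2)) = -80 + (-122 + 20) = -80 - 102 = -182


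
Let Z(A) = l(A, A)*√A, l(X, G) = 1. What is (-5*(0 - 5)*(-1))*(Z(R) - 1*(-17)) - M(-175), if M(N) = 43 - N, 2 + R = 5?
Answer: -643 - 25*√3 ≈ -686.30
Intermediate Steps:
R = 3 (R = -2 + 5 = 3)
Z(A) = √A (Z(A) = 1*√A = √A)
(-5*(0 - 5)*(-1))*(Z(R) - 1*(-17)) - M(-175) = (-5*(0 - 5)*(-1))*(√3 - 1*(-17)) - (43 - 1*(-175)) = (-(-25)*(-1))*(√3 + 17) - (43 + 175) = (-5*5)*(17 + √3) - 1*218 = -25*(17 + √3) - 218 = (-425 - 25*√3) - 218 = -643 - 25*√3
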